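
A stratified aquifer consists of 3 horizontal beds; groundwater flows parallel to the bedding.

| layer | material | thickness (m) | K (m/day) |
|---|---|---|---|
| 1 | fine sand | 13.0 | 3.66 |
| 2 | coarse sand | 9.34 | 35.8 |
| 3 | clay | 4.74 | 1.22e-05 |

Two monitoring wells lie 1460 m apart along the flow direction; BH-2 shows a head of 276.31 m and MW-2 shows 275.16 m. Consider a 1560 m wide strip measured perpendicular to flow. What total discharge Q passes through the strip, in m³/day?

469

Flow is parallel to layering, so each bed carries its own Darcy discharge and the transmissivities add.
Σ(K_i·b_i) = 3.66×13.0 + 35.8×9.34 + 1.22e-05×4.74 = 382.0 m²/day.
Hydraulic gradient i = (276.31 − 275.16) / 1460 = 1.15 / 1460 = 0.0007877.
Q = Σ(K_i·b_i) · W · i = 382.0 × 1560 × 0.0007877 = 469.3 m³/day.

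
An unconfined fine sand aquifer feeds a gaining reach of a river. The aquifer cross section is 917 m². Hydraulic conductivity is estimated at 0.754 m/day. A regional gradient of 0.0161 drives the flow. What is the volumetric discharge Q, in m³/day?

Hydraulic gradient i = 0.0161.
Darcy's law: Q = K · A · i = 0.7540 × 917.0 × 0.01610 = 11.13 m³/day.

11.1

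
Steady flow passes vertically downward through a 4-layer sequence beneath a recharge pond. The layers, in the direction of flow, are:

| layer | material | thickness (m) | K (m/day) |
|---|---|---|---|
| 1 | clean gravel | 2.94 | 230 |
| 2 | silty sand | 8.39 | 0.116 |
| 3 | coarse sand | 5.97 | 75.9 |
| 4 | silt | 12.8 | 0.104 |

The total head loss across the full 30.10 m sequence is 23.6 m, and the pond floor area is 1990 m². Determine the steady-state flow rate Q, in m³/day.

Flow is perpendicular to layering, so the layers act in series and the equivalent K is the thickness-weighted harmonic mean.
Total thickness L = 2.94 + 8.39 + 5.97 + 12.8 = 30.10 m.
Σ(b_i/K_i) = 2.94/230 + 8.39/0.116 + 5.97/75.9 + 12.8/0.104 = 195.5 d.
K_eq = L / Σ(b_i/K_i) = 30.10 / 195.5 = 0.1540 m/day.
Q = K_eq · A · (Δh/L) = 0.1540 × 1990 × (23.6/30.10) = 240.2 m³/day.

240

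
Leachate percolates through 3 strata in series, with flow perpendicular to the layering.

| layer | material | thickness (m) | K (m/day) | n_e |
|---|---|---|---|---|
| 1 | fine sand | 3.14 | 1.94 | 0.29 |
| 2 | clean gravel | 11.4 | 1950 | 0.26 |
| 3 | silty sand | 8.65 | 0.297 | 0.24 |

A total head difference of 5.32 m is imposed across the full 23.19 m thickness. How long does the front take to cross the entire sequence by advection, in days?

With flow normal to the layers, continuity requires the same specific discharge q through every layer.
Σ(b_i/K_i) = 3.14/1.94 + 11.4/1950 + 8.65/0.297 = 30.75 d.
q = Δh / Σ(b_i/K_i) = 5.32 / 30.75 = 0.1730 m/day.
In each layer the seepage velocity is v_i = q/n_i, so the layer transit time is t_i = b_i·n_i / q:
  layer 1 (fine sand): t_1 = 3.14 × 0.29 / 0.1730 = 5.263 d
  layer 2 (clean gravel): t_2 = 11.4 × 0.26 / 0.1730 = 17.13 d
  layer 3 (silty sand): t_3 = 8.65 × 0.24 / 0.1730 = 12.00 d
Total t = Σ t_i = 34.39 days.

34.4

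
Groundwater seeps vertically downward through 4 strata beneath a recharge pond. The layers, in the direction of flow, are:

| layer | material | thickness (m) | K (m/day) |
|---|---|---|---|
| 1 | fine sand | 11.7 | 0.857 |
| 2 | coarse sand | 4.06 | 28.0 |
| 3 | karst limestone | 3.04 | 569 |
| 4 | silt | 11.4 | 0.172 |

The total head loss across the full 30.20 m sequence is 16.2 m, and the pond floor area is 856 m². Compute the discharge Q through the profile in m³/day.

173

Flow is perpendicular to layering, so the layers act in series and the equivalent K is the thickness-weighted harmonic mean.
Total thickness L = 11.7 + 4.06 + 3.04 + 11.4 = 30.20 m.
Σ(b_i/K_i) = 11.7/0.857 + 4.06/28.0 + 3.04/569 + 11.4/0.172 = 80.08 d.
K_eq = L / Σ(b_i/K_i) = 30.20 / 80.08 = 0.3771 m/day.
Q = K_eq · A · (Δh/L) = 0.3771 × 856 × (16.2/30.20) = 173.2 m³/day.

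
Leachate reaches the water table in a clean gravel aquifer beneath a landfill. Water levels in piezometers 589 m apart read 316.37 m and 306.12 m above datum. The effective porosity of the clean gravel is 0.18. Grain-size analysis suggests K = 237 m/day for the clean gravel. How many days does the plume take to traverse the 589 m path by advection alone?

Hydraulic gradient i = (316.37 − 306.12) / 589 = 10.25 / 589 = 0.01740.
Darcy flux q = K · i = 237.0 × 0.01740 = 4.124 m/day.
Seepage velocity v = q / n_e = 4.124 / 0.18 = 22.91 m/day.
Travel time t = L / v = 589 / 22.91 = 25.71 days.

25.7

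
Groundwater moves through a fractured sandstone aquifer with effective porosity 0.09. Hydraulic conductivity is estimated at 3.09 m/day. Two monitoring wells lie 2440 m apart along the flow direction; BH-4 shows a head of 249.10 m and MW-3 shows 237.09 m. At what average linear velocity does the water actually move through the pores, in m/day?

0.169

Hydraulic gradient i = (249.10 − 237.09) / 2440 = 12.01 / 2440 = 0.004922.
Darcy flux q = K · i = 3.090 × 0.004922 = 0.01521 m/day.
Seepage velocity v = q / n_e = 0.01521 / 0.09 = 0.1690 m/day.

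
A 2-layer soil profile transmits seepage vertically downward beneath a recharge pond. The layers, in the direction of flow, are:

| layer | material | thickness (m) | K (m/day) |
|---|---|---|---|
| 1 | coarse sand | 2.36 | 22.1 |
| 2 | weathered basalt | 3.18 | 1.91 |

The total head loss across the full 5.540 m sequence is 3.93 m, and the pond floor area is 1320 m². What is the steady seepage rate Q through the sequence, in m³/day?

Flow is perpendicular to layering, so the layers act in series and the equivalent K is the thickness-weighted harmonic mean.
Total thickness L = 2.36 + 3.18 = 5.540 m.
Σ(b_i/K_i) = 2.36/22.1 + 3.18/1.91 = 1.772 d.
K_eq = L / Σ(b_i/K_i) = 5.540 / 1.772 = 3.127 m/day.
Q = K_eq · A · (Δh/L) = 3.127 × 1320 × (3.93/5.540) = 2928 m³/day.

2930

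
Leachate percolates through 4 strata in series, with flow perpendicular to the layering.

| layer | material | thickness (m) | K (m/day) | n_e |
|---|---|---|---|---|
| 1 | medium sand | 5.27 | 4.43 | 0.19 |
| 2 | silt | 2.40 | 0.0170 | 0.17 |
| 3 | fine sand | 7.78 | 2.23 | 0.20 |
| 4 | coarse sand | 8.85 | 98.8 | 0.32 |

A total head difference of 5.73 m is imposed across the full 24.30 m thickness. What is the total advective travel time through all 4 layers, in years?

With flow normal to the layers, continuity requires the same specific discharge q through every layer.
Σ(b_i/K_i) = 5.27/4.43 + 2.40/0.0170 + 7.78/2.23 + 8.85/98.8 = 145.9 d.
q = Δh / Σ(b_i/K_i) = 5.73 / 145.9 = 0.03926 m/day.
In each layer the seepage velocity is v_i = q/n_i, so the layer transit time is t_i = b_i·n_i / q:
  layer 1 (medium sand): t_1 = 5.27 × 0.19 / 0.03926 = 25.50 d
  layer 2 (silt): t_2 = 2.40 × 0.17 / 0.03926 = 10.39 d
  layer 3 (fine sand): t_3 = 7.78 × 0.20 / 0.03926 = 39.63 d
  layer 4 (coarse sand): t_4 = 8.85 × 0.32 / 0.03926 = 72.13 d
Total t = Σ t_i = 147.7 days = 0.4043 years.

0.404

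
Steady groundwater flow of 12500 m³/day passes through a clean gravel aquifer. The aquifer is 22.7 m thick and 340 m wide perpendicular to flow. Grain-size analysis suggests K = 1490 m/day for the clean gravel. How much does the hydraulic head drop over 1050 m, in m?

Cross-sectional area A = 340 × 22.7 = 7718 m².
From Q = K·A·i, i = Q / (K·A) = 12500 / (1490 × 7718) = 0.001087.
Head loss Δh = i · L = 0.001087 × 1050 = 1.141 m.

1.14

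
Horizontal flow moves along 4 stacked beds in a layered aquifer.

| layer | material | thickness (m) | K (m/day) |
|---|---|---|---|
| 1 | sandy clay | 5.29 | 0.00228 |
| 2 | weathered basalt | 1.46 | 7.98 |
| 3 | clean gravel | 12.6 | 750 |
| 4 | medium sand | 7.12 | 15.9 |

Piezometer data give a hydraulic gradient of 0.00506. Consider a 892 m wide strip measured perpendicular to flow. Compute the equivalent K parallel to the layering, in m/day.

362

Flow is parallel to layering, so each bed carries its own Darcy discharge and the transmissivities add.
Σ(K_i·b_i) = 0.00228×5.29 + 7.98×1.46 + 750×12.6 + 15.9×7.12 = 9575 m²/day.
Total thickness b = 26.47 m, so K_eq = Σ(K_i·b_i)/b = 361.7 m/day.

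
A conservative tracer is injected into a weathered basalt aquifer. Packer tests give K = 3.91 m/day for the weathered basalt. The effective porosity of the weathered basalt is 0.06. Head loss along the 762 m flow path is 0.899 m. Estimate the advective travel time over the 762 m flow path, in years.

Hydraulic gradient i = Δh / L = 0.899 / 762 = 0.001180.
Darcy flux q = K · i = 3.910 × 0.001180 = 0.004613 m/day.
Seepage velocity v = q / n_e = 0.004613 / 0.06 = 0.07688 m/day.
Travel time t = L / v = 762 / 0.07688 = 9911 days = 27.14 years.

27.1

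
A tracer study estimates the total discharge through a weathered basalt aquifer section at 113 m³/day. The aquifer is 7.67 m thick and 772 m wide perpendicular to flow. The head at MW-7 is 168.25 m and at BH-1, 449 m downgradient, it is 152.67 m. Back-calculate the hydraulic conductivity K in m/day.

Cross-sectional area A = 772 × 7.67 = 5921 m².
Hydraulic gradient i = (168.25 − 152.67) / 449 = 15.58 / 449 = 0.03470.
From Q = K·A·i, K = Q / (A·i) = 113 / (5921 × 0.03470) = 0.5500 m/day.

0.550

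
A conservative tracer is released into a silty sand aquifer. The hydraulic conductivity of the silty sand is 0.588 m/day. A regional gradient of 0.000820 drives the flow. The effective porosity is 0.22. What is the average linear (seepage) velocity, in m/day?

Hydraulic gradient i = 0.000820.
Darcy flux q = K · i = 0.5880 × 0.0008200 = 0.0004822 m/day.
Seepage velocity v = q / n_e = 0.0004822 / 0.22 = 0.002192 m/day.

0.00219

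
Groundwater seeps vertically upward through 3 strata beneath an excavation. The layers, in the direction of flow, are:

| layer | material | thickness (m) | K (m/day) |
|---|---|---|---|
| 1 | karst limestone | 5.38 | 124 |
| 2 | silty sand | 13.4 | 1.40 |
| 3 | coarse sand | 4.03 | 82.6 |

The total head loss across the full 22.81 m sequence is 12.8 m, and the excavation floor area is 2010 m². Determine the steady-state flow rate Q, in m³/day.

2660

Flow is perpendicular to layering, so the layers act in series and the equivalent K is the thickness-weighted harmonic mean.
Total thickness L = 5.38 + 13.4 + 4.03 = 22.81 m.
Σ(b_i/K_i) = 5.38/124 + 13.4/1.40 + 4.03/82.6 = 9.664 d.
K_eq = L / Σ(b_i/K_i) = 22.81 / 9.664 = 2.360 m/day.
Q = K_eq · A · (Δh/L) = 2.360 × 2010 × (12.8/22.81) = 2662 m³/day.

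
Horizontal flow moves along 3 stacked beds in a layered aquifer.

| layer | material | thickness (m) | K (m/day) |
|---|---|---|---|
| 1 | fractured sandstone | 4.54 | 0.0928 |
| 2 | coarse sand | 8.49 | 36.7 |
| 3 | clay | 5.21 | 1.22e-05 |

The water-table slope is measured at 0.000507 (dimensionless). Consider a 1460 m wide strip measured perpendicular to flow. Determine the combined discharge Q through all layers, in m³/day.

Flow is parallel to layering, so each bed carries its own Darcy discharge and the transmissivities add.
Σ(K_i·b_i) = 0.0928×4.54 + 36.7×8.49 + 1.22e-05×5.21 = 312.0 m²/day.
Hydraulic gradient i = 0.000507.
Q = Σ(K_i·b_i) · W · i = 312.0 × 1460 × 0.0005070 = 231.0 m³/day.

231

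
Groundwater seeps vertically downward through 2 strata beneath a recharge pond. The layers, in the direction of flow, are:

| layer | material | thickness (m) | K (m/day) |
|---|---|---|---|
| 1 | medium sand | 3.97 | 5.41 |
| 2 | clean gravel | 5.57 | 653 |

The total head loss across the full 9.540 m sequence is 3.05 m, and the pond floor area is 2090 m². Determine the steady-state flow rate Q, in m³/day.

8590

Flow is perpendicular to layering, so the layers act in series and the equivalent K is the thickness-weighted harmonic mean.
Total thickness L = 3.97 + 5.57 = 9.540 m.
Σ(b_i/K_i) = 3.97/5.41 + 5.57/653 = 0.7424 d.
K_eq = L / Σ(b_i/K_i) = 9.540 / 0.7424 = 12.85 m/day.
Q = K_eq · A · (Δh/L) = 12.85 × 2090 × (3.05/9.540) = 8587 m³/day.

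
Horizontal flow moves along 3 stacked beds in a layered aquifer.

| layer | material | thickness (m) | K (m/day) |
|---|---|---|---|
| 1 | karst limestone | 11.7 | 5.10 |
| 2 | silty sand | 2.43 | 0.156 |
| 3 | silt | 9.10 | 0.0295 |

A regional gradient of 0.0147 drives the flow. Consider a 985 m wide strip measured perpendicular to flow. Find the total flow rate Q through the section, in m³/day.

Flow is parallel to layering, so each bed carries its own Darcy discharge and the transmissivities add.
Σ(K_i·b_i) = 5.10×11.7 + 0.156×2.43 + 0.0295×9.10 = 60.32 m²/day.
Hydraulic gradient i = 0.0147.
Q = Σ(K_i·b_i) · W · i = 60.32 × 985 × 0.01470 = 873.4 m³/day.

873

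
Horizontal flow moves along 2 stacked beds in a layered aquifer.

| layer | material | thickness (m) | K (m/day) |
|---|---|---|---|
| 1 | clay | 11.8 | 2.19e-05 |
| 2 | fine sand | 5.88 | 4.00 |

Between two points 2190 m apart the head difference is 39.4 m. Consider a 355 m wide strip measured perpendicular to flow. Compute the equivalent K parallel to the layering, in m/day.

Flow is parallel to layering, so each bed carries its own Darcy discharge and the transmissivities add.
Σ(K_i·b_i) = 2.19e-05×11.8 + 4.00×5.88 = 23.52 m²/day.
Total thickness b = 17.68 m, so K_eq = Σ(K_i·b_i)/b = 1.330 m/day.

1.33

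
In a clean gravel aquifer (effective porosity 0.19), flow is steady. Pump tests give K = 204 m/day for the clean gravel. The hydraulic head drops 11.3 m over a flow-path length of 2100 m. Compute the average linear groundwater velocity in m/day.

Hydraulic gradient i = Δh / L = 11.3 / 2100 = 0.005381.
Darcy flux q = K · i = 204.0 × 0.005381 = 1.098 m/day.
Seepage velocity v = q / n_e = 1.098 / 0.19 = 5.777 m/day.

5.78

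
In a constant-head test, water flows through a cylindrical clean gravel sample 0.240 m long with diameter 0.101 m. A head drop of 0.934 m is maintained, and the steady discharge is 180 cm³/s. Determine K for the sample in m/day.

Cross-sectional area A = π·(d/2)² = π × (0.101/2)² = 0.008012 m².
Convert discharge: 180 cm³/s = 0.0001800 m³/s.
Darcy's law rearranged: K = Q·L / (A·Δh) = 0.0001800 × 0.240 / (0.008012 × 0.934) = 0.005773 m/s = 498.8 m/day.

499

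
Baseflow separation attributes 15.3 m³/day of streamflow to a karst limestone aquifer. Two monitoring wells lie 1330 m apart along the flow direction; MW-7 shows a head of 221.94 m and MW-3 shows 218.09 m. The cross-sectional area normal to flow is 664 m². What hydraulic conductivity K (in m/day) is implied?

7.96

Hydraulic gradient i = (221.94 − 218.09) / 1330 = 3.85 / 1330 = 0.002895.
From Q = K·A·i, K = Q / (A·i) = 15.3 / (664.0 × 0.002895) = 7.960 m/day.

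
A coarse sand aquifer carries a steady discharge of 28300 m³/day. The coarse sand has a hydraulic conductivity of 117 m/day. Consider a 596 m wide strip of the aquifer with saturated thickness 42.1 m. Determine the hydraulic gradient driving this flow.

Cross-sectional area A = 596 × 42.1 = 25092 m².
From Q = K·A·i, i = Q / (K·A) = 28300 / (117.0 × 25092) = 0.009640.

0.00964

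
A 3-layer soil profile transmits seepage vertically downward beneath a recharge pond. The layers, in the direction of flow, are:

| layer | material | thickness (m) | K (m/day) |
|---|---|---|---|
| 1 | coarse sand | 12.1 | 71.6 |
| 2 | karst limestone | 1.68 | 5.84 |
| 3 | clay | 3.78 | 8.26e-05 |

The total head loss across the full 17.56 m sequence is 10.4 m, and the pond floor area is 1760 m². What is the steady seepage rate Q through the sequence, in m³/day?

Flow is perpendicular to layering, so the layers act in series and the equivalent K is the thickness-weighted harmonic mean.
Total thickness L = 12.1 + 1.68 + 3.78 = 17.56 m.
Σ(b_i/K_i) = 12.1/71.6 + 1.68/5.84 + 3.78/8.26e-05 = 45763 d.
K_eq = L / Σ(b_i/K_i) = 17.56 / 45763 = 0.0003837 m/day.
Q = K_eq · A · (Δh/L) = 0.0003837 × 1760 × (10.4/17.56) = 0.4000 m³/day.

0.400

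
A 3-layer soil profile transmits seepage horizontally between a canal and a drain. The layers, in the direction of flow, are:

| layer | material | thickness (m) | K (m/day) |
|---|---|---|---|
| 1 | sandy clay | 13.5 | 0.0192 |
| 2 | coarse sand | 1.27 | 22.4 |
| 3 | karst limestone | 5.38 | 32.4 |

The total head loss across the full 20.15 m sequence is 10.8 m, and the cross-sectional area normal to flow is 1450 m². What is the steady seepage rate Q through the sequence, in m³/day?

22.3

Flow is perpendicular to layering, so the layers act in series and the equivalent K is the thickness-weighted harmonic mean.
Total thickness L = 13.5 + 1.27 + 5.38 = 20.15 m.
Σ(b_i/K_i) = 13.5/0.0192 + 1.27/22.4 + 5.38/32.4 = 703.3 d.
K_eq = L / Σ(b_i/K_i) = 20.15 / 703.3 = 0.02865 m/day.
Q = K_eq · A · (Δh/L) = 0.02865 × 1450 × (10.8/20.15) = 22.26 m³/day.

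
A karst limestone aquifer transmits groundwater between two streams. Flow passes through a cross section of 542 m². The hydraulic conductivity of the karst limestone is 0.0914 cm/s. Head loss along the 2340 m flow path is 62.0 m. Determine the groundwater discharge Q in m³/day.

Convert K: 0.0914 cm/s × 864 = 78.97 m/day.
Hydraulic gradient i = Δh / L = 62.0 / 2340 = 0.02650.
Darcy's law: Q = K · A · i = 78.97 × 542.0 × 0.02650 = 1134 m³/day.

1130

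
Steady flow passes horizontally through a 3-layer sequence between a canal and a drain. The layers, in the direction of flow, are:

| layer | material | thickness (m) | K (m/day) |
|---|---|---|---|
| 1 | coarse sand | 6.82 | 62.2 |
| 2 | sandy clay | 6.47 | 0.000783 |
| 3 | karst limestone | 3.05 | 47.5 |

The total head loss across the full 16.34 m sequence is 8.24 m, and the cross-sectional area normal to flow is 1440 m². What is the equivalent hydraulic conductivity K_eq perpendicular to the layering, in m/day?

0.00198

Flow is perpendicular to layering, so the layers act in series and the equivalent K is the thickness-weighted harmonic mean.
Total thickness L = 6.82 + 6.47 + 3.05 = 16.34 m.
Σ(b_i/K_i) = 6.82/62.2 + 6.47/0.000783 + 3.05/47.5 = 8263 d.
K_eq = L / Σ(b_i/K_i) = 16.34 / 8263 = 0.001977 m/day.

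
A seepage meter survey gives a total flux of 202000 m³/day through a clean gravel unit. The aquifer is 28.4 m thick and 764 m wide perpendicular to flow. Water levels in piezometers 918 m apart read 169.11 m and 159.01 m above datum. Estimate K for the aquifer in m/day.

Cross-sectional area A = 764 × 28.4 = 21698 m².
Hydraulic gradient i = (169.11 − 159.01) / 918 = 10.1 / 918 = 0.01100.
From Q = K·A·i, K = Q / (A·i) = 202000 / (21698 × 0.01100) = 846.2 m/day.

846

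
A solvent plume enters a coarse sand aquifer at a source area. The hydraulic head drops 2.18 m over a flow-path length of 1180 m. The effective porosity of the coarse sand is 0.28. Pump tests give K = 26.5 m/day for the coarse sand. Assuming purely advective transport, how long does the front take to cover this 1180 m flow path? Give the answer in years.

18.5

Hydraulic gradient i = Δh / L = 2.18 / 1180 = 0.001847.
Darcy flux q = K · i = 26.50 × 0.001847 = 0.04896 m/day.
Seepage velocity v = q / n_e = 0.04896 / 0.28 = 0.1748 m/day.
Travel time t = L / v = 1180 / 0.1748 = 6749 days = 18.48 years.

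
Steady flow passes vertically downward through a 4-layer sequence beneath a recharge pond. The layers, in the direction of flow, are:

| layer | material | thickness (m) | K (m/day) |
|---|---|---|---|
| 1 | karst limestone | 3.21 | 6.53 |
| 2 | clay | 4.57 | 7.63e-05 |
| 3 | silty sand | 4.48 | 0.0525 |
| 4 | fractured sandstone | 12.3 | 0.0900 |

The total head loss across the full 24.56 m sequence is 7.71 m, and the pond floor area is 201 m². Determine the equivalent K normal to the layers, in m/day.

Flow is perpendicular to layering, so the layers act in series and the equivalent K is the thickness-weighted harmonic mean.
Total thickness L = 3.21 + 4.57 + 4.48 + 12.3 = 24.56 m.
Σ(b_i/K_i) = 3.21/6.53 + 4.57/7.63e-05 + 4.48/0.0525 + 12.3/0.0900 = 60118 d.
K_eq = L / Σ(b_i/K_i) = 24.56 / 60118 = 0.0004085 m/day.

0.000409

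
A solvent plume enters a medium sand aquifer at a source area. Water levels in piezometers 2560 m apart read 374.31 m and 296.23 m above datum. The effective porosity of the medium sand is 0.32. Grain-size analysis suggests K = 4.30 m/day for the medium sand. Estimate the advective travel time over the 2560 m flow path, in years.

Hydraulic gradient i = (374.31 − 296.23) / 2560 = 78.08 / 2560 = 0.03050.
Darcy flux q = K · i = 4.300 × 0.03050 = 0.1311 m/day.
Seepage velocity v = q / n_e = 0.1311 / 0.32 = 0.4098 m/day.
Travel time t = L / v = 2560 / 0.4098 = 6246 days = 17.10 years.

17.1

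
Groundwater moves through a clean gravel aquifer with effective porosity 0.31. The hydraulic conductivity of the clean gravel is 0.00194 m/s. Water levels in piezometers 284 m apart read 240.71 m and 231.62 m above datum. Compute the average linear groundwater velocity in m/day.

17.3

Convert K: 0.00194 m/s × 86400 = 167.6 m/day.
Hydraulic gradient i = (240.71 − 231.62) / 284 = 9.09 / 284 = 0.03201.
Darcy flux q = K · i = 167.6 × 0.03201 = 5.365 m/day.
Seepage velocity v = q / n_e = 5.365 / 0.31 = 17.31 m/day.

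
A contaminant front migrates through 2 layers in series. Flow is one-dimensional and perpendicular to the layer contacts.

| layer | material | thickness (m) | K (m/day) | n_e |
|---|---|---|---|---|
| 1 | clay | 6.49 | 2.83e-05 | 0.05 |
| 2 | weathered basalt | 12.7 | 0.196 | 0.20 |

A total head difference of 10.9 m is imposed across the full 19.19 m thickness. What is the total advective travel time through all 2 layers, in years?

165

With flow normal to the layers, continuity requires the same specific discharge q through every layer.
Σ(b_i/K_i) = 6.49/2.83e-05 + 12.7/0.196 = 2.294e+05 d.
q = Δh / Σ(b_i/K_i) = 10.9 / 2.294e+05 = 4.752e-05 m/day.
In each layer the seepage velocity is v_i = q/n_i, so the layer transit time is t_i = b_i·n_i / q:
  layer 1 (clay): t_1 = 6.49 × 0.05 / 4.752e-05 = 6829 d
  layer 2 (weathered basalt): t_2 = 12.7 × 0.20 / 4.752e-05 = 53455 d
Total t = Σ t_i = 60284 days = 165.0 years.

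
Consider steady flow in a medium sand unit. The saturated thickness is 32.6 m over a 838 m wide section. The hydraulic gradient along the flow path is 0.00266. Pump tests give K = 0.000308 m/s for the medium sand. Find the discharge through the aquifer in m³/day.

Convert K: 0.000308 m/s × 86400 = 26.61 m/day.
Cross-sectional area A = 838 × 32.6 = 27319 m².
Hydraulic gradient i = 0.00266.
Darcy's law: Q = K · A · i = 26.61 × 27319 × 0.002660 = 1934 m³/day.

1930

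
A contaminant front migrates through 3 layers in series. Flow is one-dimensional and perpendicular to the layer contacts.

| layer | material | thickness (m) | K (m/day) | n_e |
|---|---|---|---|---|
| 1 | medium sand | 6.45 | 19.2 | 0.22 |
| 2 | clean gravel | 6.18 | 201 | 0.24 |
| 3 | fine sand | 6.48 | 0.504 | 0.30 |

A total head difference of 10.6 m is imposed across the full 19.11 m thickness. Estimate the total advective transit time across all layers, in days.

6.05

With flow normal to the layers, continuity requires the same specific discharge q through every layer.
Σ(b_i/K_i) = 6.45/19.2 + 6.18/201 + 6.48/0.504 = 13.22 d.
q = Δh / Σ(b_i/K_i) = 10.6 / 13.22 = 0.8016 m/day.
In each layer the seepage velocity is v_i = q/n_i, so the layer transit time is t_i = b_i·n_i / q:
  layer 1 (medium sand): t_1 = 6.45 × 0.22 / 0.8016 = 1.770 d
  layer 2 (clean gravel): t_2 = 6.18 × 0.24 / 0.8016 = 1.850 d
  layer 3 (fine sand): t_3 = 6.48 × 0.30 / 0.8016 = 2.425 d
Total t = Σ t_i = 6.046 days.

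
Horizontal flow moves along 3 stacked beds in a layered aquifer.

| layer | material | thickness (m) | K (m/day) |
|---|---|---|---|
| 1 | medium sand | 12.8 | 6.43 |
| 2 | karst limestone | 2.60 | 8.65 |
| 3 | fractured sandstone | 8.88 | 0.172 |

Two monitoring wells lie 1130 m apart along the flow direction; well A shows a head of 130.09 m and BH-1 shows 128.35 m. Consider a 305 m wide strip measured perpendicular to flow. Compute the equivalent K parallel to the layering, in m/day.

Flow is parallel to layering, so each bed carries its own Darcy discharge and the transmissivities add.
Σ(K_i·b_i) = 6.43×12.8 + 8.65×2.60 + 0.172×8.88 = 106.3 m²/day.
Total thickness b = 24.28 m, so K_eq = Σ(K_i·b_i)/b = 4.379 m/day.

4.38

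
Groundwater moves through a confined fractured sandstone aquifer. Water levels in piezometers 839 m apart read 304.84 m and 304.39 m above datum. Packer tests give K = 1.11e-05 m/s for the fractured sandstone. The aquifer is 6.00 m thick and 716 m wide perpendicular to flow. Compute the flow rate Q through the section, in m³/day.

2.21

Convert K: 1.11e-05 m/s × 86400 = 0.9590 m/day.
Cross-sectional area A = 716 × 6.00 = 4296 m².
Hydraulic gradient i = (304.84 − 304.39) / 839 = 0.45 / 839 = 0.0005364.
Darcy's law: Q = K · A · i = 0.9590 × 4296 × 0.0005364 = 2.210 m³/day.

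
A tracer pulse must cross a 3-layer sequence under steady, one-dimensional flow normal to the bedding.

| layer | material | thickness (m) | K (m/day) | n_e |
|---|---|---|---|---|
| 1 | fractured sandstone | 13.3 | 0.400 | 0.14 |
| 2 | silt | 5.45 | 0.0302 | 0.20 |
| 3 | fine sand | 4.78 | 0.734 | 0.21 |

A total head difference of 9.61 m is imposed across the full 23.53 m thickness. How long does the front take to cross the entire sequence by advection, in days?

With flow normal to the layers, continuity requires the same specific discharge q through every layer.
Σ(b_i/K_i) = 13.3/0.400 + 5.45/0.0302 + 4.78/0.734 = 220.2 d.
q = Δh / Σ(b_i/K_i) = 9.61 / 220.2 = 0.04364 m/day.
In each layer the seepage velocity is v_i = q/n_i, so the layer transit time is t_i = b_i·n_i / q:
  layer 1 (fractured sandstone): t_1 = 13.3 × 0.14 / 0.04364 = 42.67 d
  layer 2 (silt): t_2 = 5.45 × 0.20 / 0.04364 = 24.98 d
  layer 3 (fine sand): t_3 = 4.78 × 0.21 / 0.04364 = 23.00 d
Total t = Σ t_i = 90.65 days.

90.7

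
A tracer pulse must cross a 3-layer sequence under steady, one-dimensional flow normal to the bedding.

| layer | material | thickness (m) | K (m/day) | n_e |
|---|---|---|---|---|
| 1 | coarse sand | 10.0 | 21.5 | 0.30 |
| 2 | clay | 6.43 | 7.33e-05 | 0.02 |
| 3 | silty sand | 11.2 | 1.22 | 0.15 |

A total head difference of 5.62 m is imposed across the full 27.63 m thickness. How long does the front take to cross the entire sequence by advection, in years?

206

With flow normal to the layers, continuity requires the same specific discharge q through every layer.
Σ(b_i/K_i) = 10.0/21.5 + 6.43/7.33e-05 + 11.2/1.22 = 87731 d.
q = Δh / Σ(b_i/K_i) = 5.62 / 87731 = 6.406e-05 m/day.
In each layer the seepage velocity is v_i = q/n_i, so the layer transit time is t_i = b_i·n_i / q:
  layer 1 (coarse sand): t_1 = 10.0 × 0.30 / 6.406e-05 = 46832 d
  layer 2 (clay): t_2 = 6.43 × 0.02 / 6.406e-05 = 2008 d
  layer 3 (silty sand): t_3 = 11.2 × 0.15 / 6.406e-05 = 26226 d
Total t = Σ t_i = 75065 days = 205.5 years.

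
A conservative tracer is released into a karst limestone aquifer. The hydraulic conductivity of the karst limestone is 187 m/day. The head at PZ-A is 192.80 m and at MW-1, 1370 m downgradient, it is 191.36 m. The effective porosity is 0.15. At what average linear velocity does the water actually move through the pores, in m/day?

1.31

Hydraulic gradient i = (192.80 − 191.36) / 1370 = 1.44 / 1370 = 0.001051.
Darcy flux q = K · i = 187.0 × 0.001051 = 0.1966 m/day.
Seepage velocity v = q / n_e = 0.1966 / 0.15 = 1.310 m/day.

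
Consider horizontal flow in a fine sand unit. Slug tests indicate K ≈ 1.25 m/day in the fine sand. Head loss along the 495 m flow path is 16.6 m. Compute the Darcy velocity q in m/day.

Hydraulic gradient i = Δh / L = 16.6 / 495 = 0.03354.
Specific discharge q = K · i = 1.250 × 0.03354 = 0.04192 m/day.

0.0419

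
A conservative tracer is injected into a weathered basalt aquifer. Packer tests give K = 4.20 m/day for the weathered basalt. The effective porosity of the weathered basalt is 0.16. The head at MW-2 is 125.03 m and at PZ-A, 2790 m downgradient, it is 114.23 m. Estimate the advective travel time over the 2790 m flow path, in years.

Hydraulic gradient i = (125.03 − 114.23) / 2790 = 10.8 / 2790 = 0.003871.
Darcy flux q = K · i = 4.200 × 0.003871 = 0.01626 m/day.
Seepage velocity v = q / n_e = 0.01626 / 0.16 = 0.1016 m/day.
Travel time t = L / v = 2790 / 0.1016 = 27457 days = 75.17 years.

75.2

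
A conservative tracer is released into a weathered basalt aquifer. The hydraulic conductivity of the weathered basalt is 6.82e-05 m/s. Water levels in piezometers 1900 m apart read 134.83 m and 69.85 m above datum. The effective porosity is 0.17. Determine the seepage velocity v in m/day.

Convert K: 6.82e-05 m/s × 86400 = 5.892 m/day.
Hydraulic gradient i = (134.83 − 69.85) / 1900 = 64.98 / 1900 = 0.03420.
Darcy flux q = K · i = 5.892 × 0.03420 = 0.2015 m/day.
Seepage velocity v = q / n_e = 0.2015 / 0.17 = 1.185 m/day.

1.19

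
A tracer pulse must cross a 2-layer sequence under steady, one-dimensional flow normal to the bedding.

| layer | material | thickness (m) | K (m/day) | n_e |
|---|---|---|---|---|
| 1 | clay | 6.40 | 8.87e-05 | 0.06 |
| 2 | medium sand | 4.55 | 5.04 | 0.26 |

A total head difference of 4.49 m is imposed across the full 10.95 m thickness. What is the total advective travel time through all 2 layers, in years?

68.9

With flow normal to the layers, continuity requires the same specific discharge q through every layer.
Σ(b_i/K_i) = 6.40/8.87e-05 + 4.55/5.04 = 72154 d.
q = Δh / Σ(b_i/K_i) = 4.49 / 72154 = 6.223e-05 m/day.
In each layer the seepage velocity is v_i = q/n_i, so the layer transit time is t_i = b_i·n_i / q:
  layer 1 (clay): t_1 = 6.40 × 0.06 / 6.223e-05 = 6171 d
  layer 2 (medium sand): t_2 = 4.55 × 0.26 / 6.223e-05 = 19011 d
Total t = Σ t_i = 25182 days = 68.94 years.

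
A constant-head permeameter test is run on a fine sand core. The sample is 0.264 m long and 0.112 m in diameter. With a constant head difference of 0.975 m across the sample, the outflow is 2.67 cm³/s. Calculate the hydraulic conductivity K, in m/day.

6.34

Cross-sectional area A = π·(d/2)² = π × (0.112/2)² = 0.009852 m².
Convert discharge: 2.67 cm³/s = 2.670e-06 m³/s.
Darcy's law rearranged: K = Q·L / (A·Δh) = 2.670e-06 × 0.264 / (0.009852 × 0.975) = 7.338e-05 m/s = 6.340 m/day.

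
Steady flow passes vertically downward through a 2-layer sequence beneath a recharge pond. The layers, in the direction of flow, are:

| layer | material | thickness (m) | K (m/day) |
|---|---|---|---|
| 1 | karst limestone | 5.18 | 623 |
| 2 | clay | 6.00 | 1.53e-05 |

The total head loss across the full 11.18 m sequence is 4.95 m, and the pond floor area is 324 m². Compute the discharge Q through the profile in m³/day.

Flow is perpendicular to layering, so the layers act in series and the equivalent K is the thickness-weighted harmonic mean.
Total thickness L = 5.18 + 6.00 = 11.18 m.
Σ(b_i/K_i) = 5.18/623 + 6.00/1.53e-05 = 3.922e+05 d.
K_eq = L / Σ(b_i/K_i) = 11.18 / 3.922e+05 = 2.851e-05 m/day.
Q = K_eq · A · (Δh/L) = 2.851e-05 × 324 × (4.95/11.18) = 0.004090 m³/day.

0.00409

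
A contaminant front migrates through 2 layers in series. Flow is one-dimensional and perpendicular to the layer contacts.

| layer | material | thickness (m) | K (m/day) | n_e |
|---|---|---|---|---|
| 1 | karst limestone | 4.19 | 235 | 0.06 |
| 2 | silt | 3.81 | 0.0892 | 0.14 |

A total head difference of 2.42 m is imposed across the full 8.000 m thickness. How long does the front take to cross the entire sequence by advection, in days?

13.9

With flow normal to the layers, continuity requires the same specific discharge q through every layer.
Σ(b_i/K_i) = 4.19/235 + 3.81/0.0892 = 42.73 d.
q = Δh / Σ(b_i/K_i) = 2.42 / 42.73 = 0.05663 m/day.
In each layer the seepage velocity is v_i = q/n_i, so the layer transit time is t_i = b_i·n_i / q:
  layer 1 (karst limestone): t_1 = 4.19 × 0.06 / 0.05663 = 4.439 d
  layer 2 (silt): t_2 = 3.81 × 0.14 / 0.05663 = 9.418 d
Total t = Σ t_i = 13.86 days.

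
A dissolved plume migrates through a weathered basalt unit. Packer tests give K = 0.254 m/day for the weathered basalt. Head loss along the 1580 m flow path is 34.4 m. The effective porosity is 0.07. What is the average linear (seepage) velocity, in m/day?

Hydraulic gradient i = Δh / L = 34.4 / 1580 = 0.02177.
Darcy flux q = K · i = 0.2540 × 0.02177 = 0.005530 m/day.
Seepage velocity v = q / n_e = 0.005530 / 0.07 = 0.07900 m/day.

0.0790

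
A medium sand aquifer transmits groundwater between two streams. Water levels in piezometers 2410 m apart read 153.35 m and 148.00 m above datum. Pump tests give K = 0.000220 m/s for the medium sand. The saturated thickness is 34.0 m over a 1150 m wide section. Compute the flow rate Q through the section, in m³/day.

Convert K: 0.000220 m/s × 86400 = 19.01 m/day.
Cross-sectional area A = 1150 × 34.0 = 39100 m².
Hydraulic gradient i = (153.35 − 148.00) / 2410 = 5.35 / 2410 = 0.002220.
Darcy's law: Q = K · A · i = 19.01 × 39100 × 0.002220 = 1650 m³/day.

1650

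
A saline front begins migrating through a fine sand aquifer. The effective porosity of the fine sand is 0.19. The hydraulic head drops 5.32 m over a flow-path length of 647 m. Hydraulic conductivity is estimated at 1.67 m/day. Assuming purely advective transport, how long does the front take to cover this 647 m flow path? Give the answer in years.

24.5

Hydraulic gradient i = Δh / L = 5.32 / 647 = 0.008223.
Darcy flux q = K · i = 1.670 × 0.008223 = 0.01373 m/day.
Seepage velocity v = q / n_e = 0.01373 / 0.19 = 0.07227 m/day.
Travel time t = L / v = 647 / 0.07227 = 8952 days = 24.51 years.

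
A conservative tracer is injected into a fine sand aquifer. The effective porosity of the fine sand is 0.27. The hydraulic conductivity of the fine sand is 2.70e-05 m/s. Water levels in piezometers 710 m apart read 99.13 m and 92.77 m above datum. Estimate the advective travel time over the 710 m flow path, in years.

25.1

Convert K: 2.70e-05 m/s × 86400 = 2.333 m/day.
Hydraulic gradient i = (99.13 − 92.77) / 710 = 6.36 / 710 = 0.008958.
Darcy flux q = K · i = 2.333 × 0.008958 = 0.02090 m/day.
Seepage velocity v = q / n_e = 0.02090 / 0.27 = 0.07739 m/day.
Travel time t = L / v = 710 / 0.07739 = 9174 days = 25.12 years.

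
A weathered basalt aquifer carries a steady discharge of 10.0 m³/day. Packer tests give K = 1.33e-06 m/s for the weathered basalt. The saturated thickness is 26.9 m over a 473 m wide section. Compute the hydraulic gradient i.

Convert K: 1.33e-06 m/s × 86400 = 0.1149 m/day.
Cross-sectional area A = 473 × 26.9 = 12724 m².
From Q = K·A·i, i = Q / (K·A) = 10.0 / (0.1149 × 12724) = 0.006839.

0.00684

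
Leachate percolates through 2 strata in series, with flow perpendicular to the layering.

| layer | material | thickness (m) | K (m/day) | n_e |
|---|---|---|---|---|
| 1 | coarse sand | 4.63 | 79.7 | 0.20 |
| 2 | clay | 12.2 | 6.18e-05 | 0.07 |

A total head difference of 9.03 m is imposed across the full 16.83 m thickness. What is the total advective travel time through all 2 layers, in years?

With flow normal to the layers, continuity requires the same specific discharge q through every layer.
Σ(b_i/K_i) = 4.63/79.7 + 12.2/6.18e-05 = 1.974e+05 d.
q = Δh / Σ(b_i/K_i) = 9.03 / 1.974e+05 = 4.574e-05 m/day.
In each layer the seepage velocity is v_i = q/n_i, so the layer transit time is t_i = b_i·n_i / q:
  layer 1 (coarse sand): t_1 = 4.63 × 0.20 / 4.574e-05 = 20244 d
  layer 2 (clay): t_2 = 12.2 × 0.07 / 4.574e-05 = 18670 d
Total t = Σ t_i = 38914 days = 106.5 years.

107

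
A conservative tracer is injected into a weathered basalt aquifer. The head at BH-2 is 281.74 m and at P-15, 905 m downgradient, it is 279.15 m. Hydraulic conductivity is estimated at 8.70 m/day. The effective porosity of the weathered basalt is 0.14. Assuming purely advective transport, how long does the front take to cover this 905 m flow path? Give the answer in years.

13.9

Hydraulic gradient i = (281.74 − 279.15) / 905 = 2.59 / 905 = 0.002862.
Darcy flux q = K · i = 8.700 × 0.002862 = 0.02490 m/day.
Seepage velocity v = q / n_e = 0.02490 / 0.14 = 0.1778 m/day.
Travel time t = L / v = 905 / 0.1778 = 5089 days = 13.93 years.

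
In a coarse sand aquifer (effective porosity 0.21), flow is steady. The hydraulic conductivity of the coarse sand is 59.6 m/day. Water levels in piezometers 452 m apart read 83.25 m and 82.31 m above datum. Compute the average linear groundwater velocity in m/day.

0.590

Hydraulic gradient i = (83.25 − 82.31) / 452 = 0.94 / 452 = 0.002080.
Darcy flux q = K · i = 59.60 × 0.002080 = 0.1239 m/day.
Seepage velocity v = q / n_e = 0.1239 / 0.21 = 0.5902 m/day.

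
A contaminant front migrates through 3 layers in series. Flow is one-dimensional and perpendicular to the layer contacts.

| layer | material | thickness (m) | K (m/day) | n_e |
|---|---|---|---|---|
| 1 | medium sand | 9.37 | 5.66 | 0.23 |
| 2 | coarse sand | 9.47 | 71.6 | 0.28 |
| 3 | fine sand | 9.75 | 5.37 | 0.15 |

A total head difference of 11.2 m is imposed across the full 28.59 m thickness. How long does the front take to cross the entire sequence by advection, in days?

2.02

With flow normal to the layers, continuity requires the same specific discharge q through every layer.
Σ(b_i/K_i) = 9.37/5.66 + 9.47/71.6 + 9.75/5.37 = 3.603 d.
q = Δh / Σ(b_i/K_i) = 11.2 / 3.603 = 3.108 m/day.
In each layer the seepage velocity is v_i = q/n_i, so the layer transit time is t_i = b_i·n_i / q:
  layer 1 (medium sand): t_1 = 9.37 × 0.23 / 3.108 = 0.6934 d
  layer 2 (coarse sand): t_2 = 9.47 × 0.28 / 3.108 = 0.8531 d
  layer 3 (fine sand): t_3 = 9.75 × 0.15 / 3.108 = 0.4705 d
Total t = Σ t_i = 2.017 days.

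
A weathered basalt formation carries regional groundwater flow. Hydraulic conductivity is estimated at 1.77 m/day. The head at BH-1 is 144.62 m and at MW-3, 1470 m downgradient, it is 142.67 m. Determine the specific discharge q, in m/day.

0.00235

Hydraulic gradient i = (144.62 − 142.67) / 1470 = 1.95 / 1470 = 0.001327.
Specific discharge q = K · i = 1.770 × 0.001327 = 0.002348 m/day.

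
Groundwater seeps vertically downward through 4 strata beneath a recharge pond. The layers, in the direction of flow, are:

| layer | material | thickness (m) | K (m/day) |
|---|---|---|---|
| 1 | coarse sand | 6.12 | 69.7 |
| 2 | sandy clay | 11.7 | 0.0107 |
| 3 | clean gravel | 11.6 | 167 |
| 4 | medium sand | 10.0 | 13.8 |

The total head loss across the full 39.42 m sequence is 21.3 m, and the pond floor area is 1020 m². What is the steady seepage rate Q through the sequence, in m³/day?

Flow is perpendicular to layering, so the layers act in series and the equivalent K is the thickness-weighted harmonic mean.
Total thickness L = 6.12 + 11.7 + 11.6 + 10.0 = 39.42 m.
Σ(b_i/K_i) = 6.12/69.7 + 11.7/0.0107 + 11.6/167 + 10.0/13.8 = 1094 d.
K_eq = L / Σ(b_i/K_i) = 39.42 / 1094 = 0.03602 m/day.
Q = K_eq · A · (Δh/L) = 0.03602 × 1020 × (21.3/39.42) = 19.85 m³/day.

19.9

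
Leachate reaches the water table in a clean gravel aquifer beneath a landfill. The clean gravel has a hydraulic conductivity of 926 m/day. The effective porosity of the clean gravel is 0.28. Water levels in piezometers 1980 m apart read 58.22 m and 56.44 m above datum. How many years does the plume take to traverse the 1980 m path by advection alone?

Hydraulic gradient i = (58.22 − 56.44) / 1980 = 1.78 / 1980 = 0.0008990.
Darcy flux q = K · i = 926.0 × 0.0008990 = 0.8325 m/day.
Seepage velocity v = q / n_e = 0.8325 / 0.28 = 2.973 m/day.
Travel time t = L / v = 1980 / 2.973 = 666.0 days = 1.823 years.

1.82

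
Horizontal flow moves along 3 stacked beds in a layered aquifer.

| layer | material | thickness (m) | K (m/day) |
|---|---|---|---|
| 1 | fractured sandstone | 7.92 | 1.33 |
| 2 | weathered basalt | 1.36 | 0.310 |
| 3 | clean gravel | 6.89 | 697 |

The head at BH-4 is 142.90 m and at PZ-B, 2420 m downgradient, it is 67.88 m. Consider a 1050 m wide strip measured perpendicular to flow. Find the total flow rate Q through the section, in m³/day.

Flow is parallel to layering, so each bed carries its own Darcy discharge and the transmissivities add.
Σ(K_i·b_i) = 1.33×7.92 + 0.310×1.36 + 697×6.89 = 4813 m²/day.
Hydraulic gradient i = (142.90 − 67.88) / 2420 = 75.02 / 2420 = 0.03100.
Q = Σ(K_i·b_i) · W · i = 4813 × 1050 × 0.03100 = 1.567e+05 m³/day.

157000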